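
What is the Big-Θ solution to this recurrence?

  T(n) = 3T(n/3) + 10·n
Θ(n log n)

Master Theorem: a = 3, b = 3, f(n) = 10·n.
Compute the critical exponent d = log₃(3) = 1.
Compare f(n) = Θ(n) against n^d:
  k = 1 = d, so f(n) = Θ(n^d) — Case 2.
  Work is balanced across levels: T(n) = Θ(n^d log n) = Θ(n log n).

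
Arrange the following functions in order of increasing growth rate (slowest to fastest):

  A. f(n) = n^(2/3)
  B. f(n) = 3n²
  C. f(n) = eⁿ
A < B < C

Comparing growth rates:
A = n^(2/3) is O(n^(2/3))
B = 3n² is O(n²)
C = eⁿ is O(eⁿ)

Therefore, the order from slowest to fastest is: A < B < C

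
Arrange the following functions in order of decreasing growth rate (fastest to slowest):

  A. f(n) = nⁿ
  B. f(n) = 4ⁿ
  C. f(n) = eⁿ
A > B > C

Comparing growth rates:
A = nⁿ is O(nⁿ)
B = 4ⁿ is O(4ⁿ)
C = eⁿ is O(eⁿ)

Therefore, the order from fastest to slowest is: A > B > C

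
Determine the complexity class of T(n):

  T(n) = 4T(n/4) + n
Θ(n log n)

Master Theorem: a = 4, b = 4, f(n) = n.
Compute the critical exponent d = log₄(4) = 1.
Compare f(n) = Θ(n) against n^d:
  k = 1 = d, so f(n) = Θ(n^d) — Case 2.
  Work is balanced across levels: T(n) = Θ(n^d log n) = Θ(n log n).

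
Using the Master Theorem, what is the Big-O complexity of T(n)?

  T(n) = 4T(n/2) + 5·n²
Θ(n² log n)

Master Theorem: a = 4, b = 2, f(n) = 5·n².
Compute the critical exponent d = log₂(4) = 2.
Compare f(n) = Θ(n²) against n^d:
  k = 2 = d, so f(n) = Θ(n^d) — Case 2.
  Work is balanced across levels: T(n) = Θ(n^d log n) = Θ(n² log n).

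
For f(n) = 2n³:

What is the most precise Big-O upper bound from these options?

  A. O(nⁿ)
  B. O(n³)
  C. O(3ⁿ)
B

f(n) = 2n³ is O(n³).
All listed options are valid Big-O bounds (upper bounds),
but O(n³) is the tightest (smallest valid bound).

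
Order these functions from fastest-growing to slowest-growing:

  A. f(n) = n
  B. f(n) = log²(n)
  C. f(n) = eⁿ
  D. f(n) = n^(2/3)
C > A > D > B

Comparing growth rates:
C = eⁿ is O(eⁿ)
A = n is O(n)
D = n^(2/3) is O(n^(2/3))
B = log²(n) is O(log² n)

Therefore, the order from fastest to slowest is: C > A > D > B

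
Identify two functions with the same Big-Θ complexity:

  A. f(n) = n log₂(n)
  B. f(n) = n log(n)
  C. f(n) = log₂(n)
A and B

Examining each function:
  A. n log₂(n) is O(n log n)
  B. n log(n) is O(n log n)
  C. log₂(n) is O(log n)

Functions A and B both have the same complexity class.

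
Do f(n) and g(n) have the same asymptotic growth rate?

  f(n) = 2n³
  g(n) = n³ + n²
True

f(n) = 2n³ and g(n) = n³ + n² are both O(n³).
Since they have the same asymptotic growth rate, f(n) = Θ(g(n)) is true.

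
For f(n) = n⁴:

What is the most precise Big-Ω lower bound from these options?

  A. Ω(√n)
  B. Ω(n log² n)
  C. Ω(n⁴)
C

f(n) = n⁴ is Ω(n⁴).
All listed options are valid Big-Ω bounds (lower bounds),
but Ω(n⁴) is the tightest (largest valid bound).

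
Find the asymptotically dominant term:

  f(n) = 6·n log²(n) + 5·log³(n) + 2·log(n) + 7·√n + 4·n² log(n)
4·n² log(n)

Looking at each term:
  - 6·n log²(n) is O(n log² n)
  - 5·log³(n) is O(log³ n)
  - 2·log(n) is O(log n)
  - 7·√n is O(√n)
  - 4·n² log(n) is O(n² log n)

The term 4·n² log(n) (O(n² log n)) grows fastest and dominates all others.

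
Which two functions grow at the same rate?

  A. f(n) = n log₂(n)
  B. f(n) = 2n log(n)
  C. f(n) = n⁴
A and B

Examining each function:
  A. n log₂(n) is O(n log n)
  B. 2n log(n) is O(n log n)
  C. n⁴ is O(n⁴)

Functions A and B both have the same complexity class.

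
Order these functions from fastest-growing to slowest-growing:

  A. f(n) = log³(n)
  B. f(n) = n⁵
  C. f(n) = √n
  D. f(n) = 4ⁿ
D > B > C > A

Comparing growth rates:
D = 4ⁿ is O(4ⁿ)
B = n⁵ is O(n⁵)
C = √n is O(√n)
A = log³(n) is O(log³ n)

Therefore, the order from fastest to slowest is: D > B > C > A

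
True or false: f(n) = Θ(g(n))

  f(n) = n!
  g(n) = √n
False

f(n) = n! is O(n!), and g(n) = √n is O(√n).
Since they have different growth rates, f(n) = Θ(g(n)) is false.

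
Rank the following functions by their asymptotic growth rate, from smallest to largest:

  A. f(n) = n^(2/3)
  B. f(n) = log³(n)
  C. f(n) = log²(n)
C < B < A

Comparing growth rates:
C = log²(n) is O(log² n)
B = log³(n) is O(log³ n)
A = n^(2/3) is O(n^(2/3))

Therefore, the order from slowest to fastest is: C < B < A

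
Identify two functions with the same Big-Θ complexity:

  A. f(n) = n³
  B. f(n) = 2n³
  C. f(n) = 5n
A and B

Examining each function:
  A. n³ is O(n³)
  B. 2n³ is O(n³)
  C. 5n is O(n)

Functions A and B both have the same complexity class.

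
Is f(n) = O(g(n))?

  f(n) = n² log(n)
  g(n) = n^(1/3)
False

f(n) = n² log(n) is O(n² log n), and g(n) = n^(1/3) is O(n^(1/3)).
Since O(n² log n) grows faster than O(n^(1/3)), f(n) = O(g(n)) is false.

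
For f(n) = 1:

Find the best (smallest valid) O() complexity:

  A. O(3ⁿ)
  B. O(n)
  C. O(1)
C

f(n) = 1 is O(1).
All listed options are valid Big-O bounds (upper bounds),
but O(1) is the tightest (smallest valid bound).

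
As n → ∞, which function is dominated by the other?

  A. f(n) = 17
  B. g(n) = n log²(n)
A

f(n) = 17 is O(1), while g(n) = n log²(n) is O(n log² n).
Since O(1) grows slower than O(n log² n), f(n) is dominated.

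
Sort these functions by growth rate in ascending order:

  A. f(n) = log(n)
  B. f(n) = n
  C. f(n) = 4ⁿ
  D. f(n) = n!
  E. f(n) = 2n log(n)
A < B < E < C < D

Comparing growth rates:
A = log(n) is O(log n)
B = n is O(n)
E = 2n log(n) is O(n log n)
C = 4ⁿ is O(4ⁿ)
D = n! is O(n!)

Therefore, the order from slowest to fastest is: A < B < E < C < D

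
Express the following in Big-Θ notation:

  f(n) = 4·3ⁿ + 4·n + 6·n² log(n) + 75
Θ(3ⁿ)

Order the terms by growth rate: 75 ≺ 4·n ≺ 6·n² log(n) ≺ 4·3ⁿ.
The fastest-growing term 4·3ⁿ dominates as n → ∞; dropping its constant factor gives Θ(3ⁿ).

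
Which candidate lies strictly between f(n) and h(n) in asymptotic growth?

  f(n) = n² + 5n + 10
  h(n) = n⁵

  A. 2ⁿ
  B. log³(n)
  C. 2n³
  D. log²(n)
C

We need g(n) with n² + 5n + 10 = o(g(n)) and g(n) = o(n⁵), i.e. O(n²) ≺ g ≺ O(n⁵).
Check each option:
  A. 2ⁿ — O(2ⁿ) does not grow strictly slower than h(n)
  B. log³(n) — O(log³ n) does not grow strictly faster than f(n)
  C. 2n³ — O(n³) is strictly between O(n²) and O(n⁵) ✓
  D. log²(n) — O(log² n) does not grow strictly faster than f(n)

Only option C (2n³) lies strictly between.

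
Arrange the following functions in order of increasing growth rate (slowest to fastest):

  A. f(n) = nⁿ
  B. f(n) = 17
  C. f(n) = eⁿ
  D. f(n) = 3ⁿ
B < C < D < A

Comparing growth rates:
B = 17 is O(1)
C = eⁿ is O(eⁿ)
D = 3ⁿ is O(3ⁿ)
A = nⁿ is O(nⁿ)

Therefore, the order from slowest to fastest is: B < C < D < A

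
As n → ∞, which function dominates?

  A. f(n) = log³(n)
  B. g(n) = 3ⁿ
B

f(n) = log³(n) is O(log³ n), while g(n) = 3ⁿ is O(3ⁿ).
Since O(3ⁿ) grows faster than O(log³ n), g(n) dominates.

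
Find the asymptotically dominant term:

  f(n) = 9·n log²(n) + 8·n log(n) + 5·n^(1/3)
9·n log²(n)

Looking at each term:
  - 9·n log²(n) is O(n log² n)
  - 8·n log(n) is O(n log n)
  - 5·n^(1/3) is O(n^(1/3))

The term 9·n log²(n) (O(n log² n)) grows fastest and dominates all others.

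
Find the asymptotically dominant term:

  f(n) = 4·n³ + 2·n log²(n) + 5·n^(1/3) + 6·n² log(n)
4·n³

Looking at each term:
  - 4·n³ is O(n³)
  - 2·n log²(n) is O(n log² n)
  - 5·n^(1/3) is O(n^(1/3))
  - 6·n² log(n) is O(n² log n)

The term 4·n³ (O(n³)) grows fastest and dominates all others.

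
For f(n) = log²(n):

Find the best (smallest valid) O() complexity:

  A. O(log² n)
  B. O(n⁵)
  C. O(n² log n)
A

f(n) = log²(n) is O(log² n).
All listed options are valid Big-O bounds (upper bounds),
but O(log² n) is the tightest (smallest valid bound).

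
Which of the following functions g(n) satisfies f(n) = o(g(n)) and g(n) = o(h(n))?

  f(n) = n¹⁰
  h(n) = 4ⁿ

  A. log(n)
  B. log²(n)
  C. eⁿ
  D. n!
C

We need g(n) with n¹⁰ = o(g(n)) and g(n) = o(4ⁿ), i.e. O(n¹⁰) ≺ g ≺ O(4ⁿ).
Check each option:
  A. log(n) — O(log n) does not grow strictly faster than f(n)
  B. log²(n) — O(log² n) does not grow strictly faster than f(n)
  C. eⁿ — O(eⁿ) is strictly between O(n¹⁰) and O(4ⁿ) ✓
  D. n! — O(n!) does not grow strictly slower than h(n)

Only option C (eⁿ) lies strictly between.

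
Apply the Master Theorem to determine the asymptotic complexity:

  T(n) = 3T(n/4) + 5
Θ(n^log₄(3))

Master Theorem: a = 3, b = 4, f(n) = 5.
Compute the critical exponent d = log₄(3) = 0.792.
Compare f(n) = Θ(1) against n^d:
  k = 0 < d = 0.792, so f(n) = O(n^(d-ε)) — Case 1.
  The recursion cost dominates: T(n) = Θ(n^d) = Θ(n^log₄(3)).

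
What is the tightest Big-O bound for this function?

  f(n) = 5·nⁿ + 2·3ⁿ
O(nⁿ)

The dominant term in 5·nⁿ + 2·3ⁿ is 5·nⁿ, which is Θ(nⁿ).
Lower-order terms (2·3ⁿ) are asymptotically negligible.
Constants are absorbed, so the tightest bound is O(nⁿ).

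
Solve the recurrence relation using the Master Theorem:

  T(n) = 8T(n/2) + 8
Θ(n³)

Master Theorem: a = 8, b = 2, f(n) = 8.
Compute the critical exponent d = log₂(8) = 3.
Compare f(n) = Θ(1) against n^d:
  k = 0 < d = 3, so f(n) = O(n^(d-ε)) — Case 1.
  The recursion cost dominates: T(n) = Θ(n^d) = Θ(n³).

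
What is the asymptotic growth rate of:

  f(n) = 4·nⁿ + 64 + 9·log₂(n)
Θ(nⁿ)

Order the terms by growth rate: 64 ≺ 9·log₂(n) ≺ 4·nⁿ.
The fastest-growing term 4·nⁿ dominates as n → ∞; dropping its constant factor gives Θ(nⁿ).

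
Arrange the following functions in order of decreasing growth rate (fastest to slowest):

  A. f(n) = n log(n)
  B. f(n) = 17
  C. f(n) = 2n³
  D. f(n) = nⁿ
D > C > A > B

Comparing growth rates:
D = nⁿ is O(nⁿ)
C = 2n³ is O(n³)
A = n log(n) is O(n log n)
B = 17 is O(1)

Therefore, the order from fastest to slowest is: D > C > A > B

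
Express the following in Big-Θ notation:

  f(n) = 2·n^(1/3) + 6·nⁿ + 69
Θ(nⁿ)

Order the terms by growth rate: 69 ≺ 2·n^(1/3) ≺ 6·nⁿ.
The fastest-growing term 6·nⁿ dominates as n → ∞; dropping its constant factor gives Θ(nⁿ).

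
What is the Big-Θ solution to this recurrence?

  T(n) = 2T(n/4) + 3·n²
Θ(n²)

Master Theorem: a = 2, b = 4, f(n) = 3·n².
Compute the critical exponent d = log₄(2) = 0.500.
Compare f(n) = Θ(n²) against n^d:
  k = 2 > d = 0.500, so f(n) = Ω(n^(d+ε)) — Case 3.
  Regularity: a·(n/b)^2/n^2 = a/b^2 = 2/16 < 1 ✓.
  The top-level work dominates: T(n) = Θ(f(n)) = Θ(n²).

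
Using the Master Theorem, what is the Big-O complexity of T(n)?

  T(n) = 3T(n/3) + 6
Θ(n)

Master Theorem: a = 3, b = 3, f(n) = 6.
Compute the critical exponent d = log₃(3) = 1.
Compare f(n) = Θ(1) against n^d:
  k = 0 < d = 1, so f(n) = O(n^(d-ε)) — Case 1.
  The recursion cost dominates: T(n) = Θ(n^d) = Θ(n).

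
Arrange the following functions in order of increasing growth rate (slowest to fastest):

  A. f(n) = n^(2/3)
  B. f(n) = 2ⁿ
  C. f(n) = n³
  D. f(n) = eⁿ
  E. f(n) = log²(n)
E < A < C < B < D

Comparing growth rates:
E = log²(n) is O(log² n)
A = n^(2/3) is O(n^(2/3))
C = n³ is O(n³)
B = 2ⁿ is O(2ⁿ)
D = eⁿ is O(eⁿ)

Therefore, the order from slowest to fastest is: E < A < C < B < D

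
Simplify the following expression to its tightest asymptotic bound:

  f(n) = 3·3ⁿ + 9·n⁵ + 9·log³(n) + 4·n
Θ(3ⁿ)

Order the terms by growth rate: 9·log³(n) ≺ 4·n ≺ 9·n⁵ ≺ 3·3ⁿ.
The fastest-growing term 3·3ⁿ dominates as n → ∞; dropping its constant factor gives Θ(3ⁿ).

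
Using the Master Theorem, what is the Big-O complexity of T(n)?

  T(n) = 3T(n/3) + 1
Θ(n)

Master Theorem: a = 3, b = 3, f(n) = 1.
Compute the critical exponent d = log₃(3) = 1.
Compare f(n) = Θ(1) against n^d:
  k = 0 < d = 1, so f(n) = O(n^(d-ε)) — Case 1.
  The recursion cost dominates: T(n) = Θ(n^d) = Θ(n).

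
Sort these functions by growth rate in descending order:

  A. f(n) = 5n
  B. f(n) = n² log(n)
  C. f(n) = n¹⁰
C > B > A

Comparing growth rates:
C = n¹⁰ is O(n¹⁰)
B = n² log(n) is O(n² log n)
A = 5n is O(n)

Therefore, the order from fastest to slowest is: C > B > A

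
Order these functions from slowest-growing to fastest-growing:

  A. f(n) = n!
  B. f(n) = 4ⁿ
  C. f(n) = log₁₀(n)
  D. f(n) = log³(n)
C < D < B < A

Comparing growth rates:
C = log₁₀(n) is O(log n)
D = log³(n) is O(log³ n)
B = 4ⁿ is O(4ⁿ)
A = n! is O(n!)

Therefore, the order from slowest to fastest is: C < D < B < A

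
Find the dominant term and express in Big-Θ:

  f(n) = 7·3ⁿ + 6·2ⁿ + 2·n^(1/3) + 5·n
Θ(3ⁿ)

Order the terms by growth rate: 2·n^(1/3) ≺ 5·n ≺ 6·2ⁿ ≺ 7·3ⁿ.
The fastest-growing term 7·3ⁿ dominates as n → ∞; dropping its constant factor gives Θ(3ⁿ).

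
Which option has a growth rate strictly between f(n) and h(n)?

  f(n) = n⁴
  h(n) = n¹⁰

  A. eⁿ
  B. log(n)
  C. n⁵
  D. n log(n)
C

We need g(n) with n⁴ = o(g(n)) and g(n) = o(n¹⁰), i.e. O(n⁴) ≺ g ≺ O(n¹⁰).
Check each option:
  A. eⁿ — O(eⁿ) does not grow strictly slower than h(n)
  B. log(n) — O(log n) does not grow strictly faster than f(n)
  C. n⁵ — O(n⁵) is strictly between O(n⁴) and O(n¹⁰) ✓
  D. n log(n) — O(n log n) does not grow strictly faster than f(n)

Only option C (n⁵) lies strictly between.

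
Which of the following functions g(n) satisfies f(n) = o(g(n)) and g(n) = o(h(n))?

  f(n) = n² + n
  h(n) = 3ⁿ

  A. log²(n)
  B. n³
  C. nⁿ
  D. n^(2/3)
B

We need g(n) with n² + n = o(g(n)) and g(n) = o(3ⁿ), i.e. O(n²) ≺ g ≺ O(3ⁿ).
Check each option:
  A. log²(n) — O(log² n) does not grow strictly faster than f(n)
  B. n³ — O(n³) is strictly between O(n²) and O(3ⁿ) ✓
  C. nⁿ — O(nⁿ) does not grow strictly slower than h(n)
  D. n^(2/3) — O(n^(2/3)) does not grow strictly faster than f(n)

Only option B (n³) lies strictly between.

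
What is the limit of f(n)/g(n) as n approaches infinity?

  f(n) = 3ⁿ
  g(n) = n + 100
∞

Since 3ⁿ (O(3ⁿ)) grows faster than n + 100 (O(n)),
the ratio f(n)/g(n) → ∞ as n → ∞.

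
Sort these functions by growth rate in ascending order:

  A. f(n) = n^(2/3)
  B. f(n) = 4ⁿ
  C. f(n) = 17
C < A < B

Comparing growth rates:
C = 17 is O(1)
A = n^(2/3) is O(n^(2/3))
B = 4ⁿ is O(4ⁿ)

Therefore, the order from slowest to fastest is: C < A < B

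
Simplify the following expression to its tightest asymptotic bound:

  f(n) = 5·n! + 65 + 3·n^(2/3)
Θ(n!)

Order the terms by growth rate: 65 ≺ 3·n^(2/3) ≺ 5·n!.
The fastest-growing term 5·n! dominates as n → ∞; dropping its constant factor gives Θ(n!).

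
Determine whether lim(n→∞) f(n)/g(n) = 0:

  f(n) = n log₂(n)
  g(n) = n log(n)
False

f(n) = n log₂(n) is O(n log n), and g(n) = n log(n) is O(n log n).
Since they have the same growth rate, f(n) = o(g(n)) is false.
(f = o(g) requires f to grow strictly slower, not equal.)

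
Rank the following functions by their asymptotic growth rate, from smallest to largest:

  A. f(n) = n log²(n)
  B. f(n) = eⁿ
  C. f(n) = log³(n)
C < A < B

Comparing growth rates:
C = log³(n) is O(log³ n)
A = n log²(n) is O(n log² n)
B = eⁿ is O(eⁿ)

Therefore, the order from slowest to fastest is: C < A < B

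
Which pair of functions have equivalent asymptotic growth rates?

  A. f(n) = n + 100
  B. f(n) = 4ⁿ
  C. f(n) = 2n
A and C

Examining each function:
  A. n + 100 is O(n)
  B. 4ⁿ is O(4ⁿ)
  C. 2n is O(n)

Functions A and C both have the same complexity class.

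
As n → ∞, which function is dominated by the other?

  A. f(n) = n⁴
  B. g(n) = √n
B

f(n) = n⁴ is O(n⁴), while g(n) = √n is O(√n).
Since O(√n) grows slower than O(n⁴), g(n) is dominated.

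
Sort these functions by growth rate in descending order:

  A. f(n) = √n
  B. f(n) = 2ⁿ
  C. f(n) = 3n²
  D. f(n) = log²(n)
B > C > A > D

Comparing growth rates:
B = 2ⁿ is O(2ⁿ)
C = 3n² is O(n²)
A = √n is O(√n)
D = log²(n) is O(log² n)

Therefore, the order from fastest to slowest is: B > C > A > D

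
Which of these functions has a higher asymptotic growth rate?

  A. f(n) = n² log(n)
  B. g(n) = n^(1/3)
A

f(n) = n² log(n) is O(n² log n), while g(n) = n^(1/3) is O(n^(1/3)).
Since O(n² log n) grows faster than O(n^(1/3)), f(n) dominates.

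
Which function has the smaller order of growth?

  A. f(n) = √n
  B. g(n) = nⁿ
A

f(n) = √n is O(√n), while g(n) = nⁿ is O(nⁿ).
Since O(√n) grows slower than O(nⁿ), f(n) is dominated.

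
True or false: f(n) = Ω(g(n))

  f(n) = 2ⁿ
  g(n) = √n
True

f(n) = 2ⁿ is O(2ⁿ), and g(n) = √n is O(√n).
Since O(2ⁿ) grows at least as fast as O(√n), f(n) = Ω(g(n)) is true.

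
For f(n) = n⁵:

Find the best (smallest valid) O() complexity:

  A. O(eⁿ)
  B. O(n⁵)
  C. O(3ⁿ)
B

f(n) = n⁵ is O(n⁵).
All listed options are valid Big-O bounds (upper bounds),
but O(n⁵) is the tightest (smallest valid bound).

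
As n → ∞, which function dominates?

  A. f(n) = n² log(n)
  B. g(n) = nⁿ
B

f(n) = n² log(n) is O(n² log n), while g(n) = nⁿ is O(nⁿ).
Since O(nⁿ) grows faster than O(n² log n), g(n) dominates.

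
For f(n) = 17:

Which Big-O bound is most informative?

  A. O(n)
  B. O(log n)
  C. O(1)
C

f(n) = 17 is O(1).
All listed options are valid Big-O bounds (upper bounds),
but O(1) is the tightest (smallest valid bound).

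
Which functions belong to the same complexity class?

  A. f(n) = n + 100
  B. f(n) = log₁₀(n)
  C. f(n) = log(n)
B and C

Examining each function:
  A. n + 100 is O(n)
  B. log₁₀(n) is O(log n)
  C. log(n) is O(log n)

Functions B and C both have the same complexity class.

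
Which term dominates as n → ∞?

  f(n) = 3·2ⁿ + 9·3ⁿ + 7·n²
9·3ⁿ

Looking at each term:
  - 3·2ⁿ is O(2ⁿ)
  - 9·3ⁿ is O(3ⁿ)
  - 7·n² is O(n²)

The term 9·3ⁿ (O(3ⁿ)) grows fastest and dominates all others.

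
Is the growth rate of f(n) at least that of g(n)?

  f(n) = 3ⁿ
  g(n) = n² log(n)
True

f(n) = 3ⁿ is O(3ⁿ), and g(n) = n² log(n) is O(n² log n).
Since O(3ⁿ) grows at least as fast as O(n² log n), f(n) = Ω(g(n)) is true.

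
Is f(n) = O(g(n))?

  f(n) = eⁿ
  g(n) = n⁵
False

f(n) = eⁿ is O(eⁿ), and g(n) = n⁵ is O(n⁵).
Since O(eⁿ) grows faster than O(n⁵), f(n) = O(g(n)) is false.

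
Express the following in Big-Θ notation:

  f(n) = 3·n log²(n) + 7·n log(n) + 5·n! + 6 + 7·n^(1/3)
Θ(n!)

Order the terms by growth rate: 6 ≺ 7·n^(1/3) ≺ 7·n log(n) ≺ 3·n log²(n) ≺ 5·n!.
The fastest-growing term 5·n! dominates as n → ∞; dropping its constant factor gives Θ(n!).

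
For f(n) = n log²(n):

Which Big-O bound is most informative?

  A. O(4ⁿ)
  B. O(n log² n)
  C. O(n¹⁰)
B

f(n) = n log²(n) is O(n log² n).
All listed options are valid Big-O bounds (upper bounds),
but O(n log² n) is the tightest (smallest valid bound).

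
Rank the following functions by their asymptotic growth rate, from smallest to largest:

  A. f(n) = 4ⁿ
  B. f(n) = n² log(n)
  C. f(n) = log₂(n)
C < B < A

Comparing growth rates:
C = log₂(n) is O(log n)
B = n² log(n) is O(n² log n)
A = 4ⁿ is O(4ⁿ)

Therefore, the order from slowest to fastest is: C < B < A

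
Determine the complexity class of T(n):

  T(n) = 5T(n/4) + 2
Θ(n^log₄(5))

Master Theorem: a = 5, b = 4, f(n) = 2.
Compute the critical exponent d = log₄(5) = 1.161.
Compare f(n) = Θ(1) against n^d:
  k = 0 < d = 1.161, so f(n) = O(n^(d-ε)) — Case 1.
  The recursion cost dominates: T(n) = Θ(n^d) = Θ(n^log₄(5)).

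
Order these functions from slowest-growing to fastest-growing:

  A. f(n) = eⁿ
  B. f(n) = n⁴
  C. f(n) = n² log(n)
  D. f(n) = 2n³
C < D < B < A

Comparing growth rates:
C = n² log(n) is O(n² log n)
D = 2n³ is O(n³)
B = n⁴ is O(n⁴)
A = eⁿ is O(eⁿ)

Therefore, the order from slowest to fastest is: C < D < B < A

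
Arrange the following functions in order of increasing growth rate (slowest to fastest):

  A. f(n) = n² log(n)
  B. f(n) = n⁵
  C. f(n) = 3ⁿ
A < B < C

Comparing growth rates:
A = n² log(n) is O(n² log n)
B = n⁵ is O(n⁵)
C = 3ⁿ is O(3ⁿ)

Therefore, the order from slowest to fastest is: A < B < C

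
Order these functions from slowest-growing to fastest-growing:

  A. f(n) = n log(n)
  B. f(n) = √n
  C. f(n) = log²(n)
C < B < A

Comparing growth rates:
C = log²(n) is O(log² n)
B = √n is O(√n)
A = n log(n) is O(n log n)

Therefore, the order from slowest to fastest is: C < B < A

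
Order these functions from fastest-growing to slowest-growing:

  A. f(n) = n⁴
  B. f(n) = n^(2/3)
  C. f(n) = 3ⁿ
C > A > B

Comparing growth rates:
C = 3ⁿ is O(3ⁿ)
A = n⁴ is O(n⁴)
B = n^(2/3) is O(n^(2/3))

Therefore, the order from fastest to slowest is: C > A > B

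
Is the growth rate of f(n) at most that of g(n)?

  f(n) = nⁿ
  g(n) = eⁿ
False

f(n) = nⁿ is O(nⁿ), and g(n) = eⁿ is O(eⁿ).
Since O(nⁿ) grows faster than O(eⁿ), f(n) = O(g(n)) is false.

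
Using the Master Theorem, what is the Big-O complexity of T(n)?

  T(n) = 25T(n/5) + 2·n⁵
Θ(n⁵)

Master Theorem: a = 25, b = 5, f(n) = 2·n⁵.
Compute the critical exponent d = log₅(25) = 2.
Compare f(n) = Θ(n⁵) against n^d:
  k = 5 > d = 2, so f(n) = Ω(n^(d+ε)) — Case 3.
  Regularity: a·(n/b)^5/n^5 = a/b^5 = 25/3125 < 1 ✓.
  The top-level work dominates: T(n) = Θ(f(n)) = Θ(n⁵).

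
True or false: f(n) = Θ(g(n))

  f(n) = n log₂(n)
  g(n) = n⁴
False

f(n) = n log₂(n) is O(n log n), and g(n) = n⁴ is O(n⁴).
Since they have different growth rates, f(n) = Θ(g(n)) is false.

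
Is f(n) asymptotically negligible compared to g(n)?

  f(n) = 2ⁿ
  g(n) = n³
False

f(n) = 2ⁿ is O(2ⁿ), and g(n) = n³ is O(n³).
Since O(2ⁿ) grows faster than or equal to O(n³), f(n) = o(g(n)) is false.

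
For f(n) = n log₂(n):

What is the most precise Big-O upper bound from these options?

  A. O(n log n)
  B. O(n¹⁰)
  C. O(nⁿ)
A

f(n) = n log₂(n) is O(n log n).
All listed options are valid Big-O bounds (upper bounds),
but O(n log n) is the tightest (smallest valid bound).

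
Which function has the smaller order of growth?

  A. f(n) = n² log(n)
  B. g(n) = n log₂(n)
B

f(n) = n² log(n) is O(n² log n), while g(n) = n log₂(n) is O(n log n).
Since O(n log n) grows slower than O(n² log n), g(n) is dominated.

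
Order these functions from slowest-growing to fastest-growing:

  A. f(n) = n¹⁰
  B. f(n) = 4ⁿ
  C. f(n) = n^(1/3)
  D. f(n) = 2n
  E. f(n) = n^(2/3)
C < E < D < A < B

Comparing growth rates:
C = n^(1/3) is O(n^(1/3))
E = n^(2/3) is O(n^(2/3))
D = 2n is O(n)
A = n¹⁰ is O(n¹⁰)
B = 4ⁿ is O(4ⁿ)

Therefore, the order from slowest to fastest is: C < E < D < A < B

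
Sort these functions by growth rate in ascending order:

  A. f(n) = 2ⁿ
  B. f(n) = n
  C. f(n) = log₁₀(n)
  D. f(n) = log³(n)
C < D < B < A

Comparing growth rates:
C = log₁₀(n) is O(log n)
D = log³(n) is O(log³ n)
B = n is O(n)
A = 2ⁿ is O(2ⁿ)

Therefore, the order from slowest to fastest is: C < D < B < A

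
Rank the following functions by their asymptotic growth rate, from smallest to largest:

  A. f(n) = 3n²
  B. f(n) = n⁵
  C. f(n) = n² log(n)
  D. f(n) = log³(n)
D < A < C < B

Comparing growth rates:
D = log³(n) is O(log³ n)
A = 3n² is O(n²)
C = n² log(n) is O(n² log n)
B = n⁵ is O(n⁵)

Therefore, the order from slowest to fastest is: D < A < C < B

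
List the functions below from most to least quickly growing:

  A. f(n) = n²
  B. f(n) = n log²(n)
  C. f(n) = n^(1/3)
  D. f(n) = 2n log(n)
A > B > D > C

Comparing growth rates:
A = n² is O(n²)
B = n log²(n) is O(n log² n)
D = 2n log(n) is O(n log n)
C = n^(1/3) is O(n^(1/3))

Therefore, the order from fastest to slowest is: A > B > D > C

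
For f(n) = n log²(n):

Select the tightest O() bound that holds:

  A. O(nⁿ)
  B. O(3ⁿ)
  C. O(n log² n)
C

f(n) = n log²(n) is O(n log² n).
All listed options are valid Big-O bounds (upper bounds),
but O(n log² n) is the tightest (smallest valid bound).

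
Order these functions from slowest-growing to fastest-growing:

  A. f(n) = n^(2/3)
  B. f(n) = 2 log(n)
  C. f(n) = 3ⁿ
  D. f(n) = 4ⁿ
B < A < C < D

Comparing growth rates:
B = 2 log(n) is O(log n)
A = n^(2/3) is O(n^(2/3))
C = 3ⁿ is O(3ⁿ)
D = 4ⁿ is O(4ⁿ)

Therefore, the order from slowest to fastest is: B < A < C < D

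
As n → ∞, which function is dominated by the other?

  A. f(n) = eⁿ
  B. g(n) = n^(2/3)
B

f(n) = eⁿ is O(eⁿ), while g(n) = n^(2/3) is O(n^(2/3)).
Since O(n^(2/3)) grows slower than O(eⁿ), g(n) is dominated.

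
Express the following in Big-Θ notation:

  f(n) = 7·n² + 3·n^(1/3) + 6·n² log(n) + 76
Θ(n² log n)

Order the terms by growth rate: 76 ≺ 3·n^(1/3) ≺ 7·n² ≺ 6·n² log(n).
The fastest-growing term 6·n² log(n) dominates as n → ∞; dropping its constant factor gives Θ(n² log n).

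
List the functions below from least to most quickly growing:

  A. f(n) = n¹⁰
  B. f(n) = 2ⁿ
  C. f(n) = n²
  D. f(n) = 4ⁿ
C < A < B < D

Comparing growth rates:
C = n² is O(n²)
A = n¹⁰ is O(n¹⁰)
B = 2ⁿ is O(2ⁿ)
D = 4ⁿ is O(4ⁿ)

Therefore, the order from slowest to fastest is: C < A < B < D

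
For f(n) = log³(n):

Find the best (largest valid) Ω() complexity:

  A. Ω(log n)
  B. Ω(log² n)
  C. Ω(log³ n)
C

f(n) = log³(n) is Ω(log³ n).
All listed options are valid Big-Ω bounds (lower bounds),
but Ω(log³ n) is the tightest (largest valid bound).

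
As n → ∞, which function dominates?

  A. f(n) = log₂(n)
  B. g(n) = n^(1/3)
B

f(n) = log₂(n) is O(log n), while g(n) = n^(1/3) is O(n^(1/3)).
Since O(n^(1/3)) grows faster than O(log n), g(n) dominates.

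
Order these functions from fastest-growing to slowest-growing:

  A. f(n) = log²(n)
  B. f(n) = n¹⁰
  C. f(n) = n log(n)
B > C > A

Comparing growth rates:
B = n¹⁰ is O(n¹⁰)
C = n log(n) is O(n log n)
A = log²(n) is O(log² n)

Therefore, the order from fastest to slowest is: B > C > A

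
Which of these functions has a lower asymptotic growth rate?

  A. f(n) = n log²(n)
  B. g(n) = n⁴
A

f(n) = n log²(n) is O(n log² n), while g(n) = n⁴ is O(n⁴).
Since O(n log² n) grows slower than O(n⁴), f(n) is dominated.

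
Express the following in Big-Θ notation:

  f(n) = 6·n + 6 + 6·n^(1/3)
Θ(n)

Order the terms by growth rate: 6 ≺ 6·n^(1/3) ≺ 6·n.
The fastest-growing term 6·n dominates as n → ∞; dropping its constant factor gives Θ(n).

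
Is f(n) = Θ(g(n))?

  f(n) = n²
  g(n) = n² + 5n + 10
True

f(n) = n² and g(n) = n² + 5n + 10 are both O(n²).
Since they have the same asymptotic growth rate, f(n) = Θ(g(n)) is true.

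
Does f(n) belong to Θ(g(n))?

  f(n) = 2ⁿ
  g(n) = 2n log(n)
False

f(n) = 2ⁿ is O(2ⁿ), and g(n) = 2n log(n) is O(n log n).
Since they have different growth rates, f(n) = Θ(g(n)) is false.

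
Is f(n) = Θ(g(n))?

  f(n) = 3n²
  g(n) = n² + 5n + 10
True

f(n) = 3n² and g(n) = n² + 5n + 10 are both O(n²).
Since they have the same asymptotic growth rate, f(n) = Θ(g(n)) is true.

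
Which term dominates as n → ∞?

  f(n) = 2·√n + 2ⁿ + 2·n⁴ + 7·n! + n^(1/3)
7·n!

Looking at each term:
  - 2·√n is O(√n)
  - 2ⁿ is O(2ⁿ)
  - 2·n⁴ is O(n⁴)
  - 7·n! is O(n!)
  - n^(1/3) is O(n^(1/3))

The term 7·n! (O(n!)) grows fastest and dominates all others.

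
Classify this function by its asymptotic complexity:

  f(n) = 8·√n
O(√n)

The dominant term in 8·√n is 8·√n, which is Θ(√n).
Constants are absorbed, so the tightest bound is O(√n).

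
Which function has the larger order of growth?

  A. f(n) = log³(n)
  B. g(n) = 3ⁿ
B

f(n) = log³(n) is O(log³ n), while g(n) = 3ⁿ is O(3ⁿ).
Since O(3ⁿ) grows faster than O(log³ n), g(n) dominates.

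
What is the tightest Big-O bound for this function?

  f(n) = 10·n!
O(n!)

The dominant term in 10·n! is 10·n!, which is Θ(n!).
Constants are absorbed, so the tightest bound is O(n!).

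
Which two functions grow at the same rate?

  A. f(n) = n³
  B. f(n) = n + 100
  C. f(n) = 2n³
A and C

Examining each function:
  A. n³ is O(n³)
  B. n + 100 is O(n)
  C. 2n³ is O(n³)

Functions A and C both have the same complexity class.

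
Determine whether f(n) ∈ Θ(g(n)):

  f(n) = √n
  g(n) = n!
False

f(n) = √n is O(√n), and g(n) = n! is O(n!).
Since they have different growth rates, f(n) = Θ(g(n)) is false.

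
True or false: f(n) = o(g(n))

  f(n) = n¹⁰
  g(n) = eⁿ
True

f(n) = n¹⁰ is O(n¹⁰), and g(n) = eⁿ is O(eⁿ).
Since O(n¹⁰) grows strictly slower than O(eⁿ), f(n) = o(g(n)) is true.
This means lim(n→∞) f(n)/g(n) = 0.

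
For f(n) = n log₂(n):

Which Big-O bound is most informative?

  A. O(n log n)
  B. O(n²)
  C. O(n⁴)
A

f(n) = n log₂(n) is O(n log n).
All listed options are valid Big-O bounds (upper bounds),
but O(n log n) is the tightest (smallest valid bound).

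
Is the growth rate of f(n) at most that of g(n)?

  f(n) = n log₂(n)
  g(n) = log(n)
False

f(n) = n log₂(n) is O(n log n), and g(n) = log(n) is O(log n).
Since O(n log n) grows faster than O(log n), f(n) = O(g(n)) is false.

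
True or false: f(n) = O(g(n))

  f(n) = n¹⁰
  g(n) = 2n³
False

f(n) = n¹⁰ is O(n¹⁰), and g(n) = 2n³ is O(n³).
Since O(n¹⁰) grows faster than O(n³), f(n) = O(g(n)) is false.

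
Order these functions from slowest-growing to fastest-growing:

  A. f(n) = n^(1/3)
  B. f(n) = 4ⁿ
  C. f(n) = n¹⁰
A < C < B

Comparing growth rates:
A = n^(1/3) is O(n^(1/3))
C = n¹⁰ is O(n¹⁰)
B = 4ⁿ is O(4ⁿ)

Therefore, the order from slowest to fastest is: A < C < B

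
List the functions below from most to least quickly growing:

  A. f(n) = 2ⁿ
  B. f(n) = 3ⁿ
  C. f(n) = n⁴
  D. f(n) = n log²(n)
B > A > C > D

Comparing growth rates:
B = 3ⁿ is O(3ⁿ)
A = 2ⁿ is O(2ⁿ)
C = n⁴ is O(n⁴)
D = n log²(n) is O(n log² n)

Therefore, the order from fastest to slowest is: B > A > C > D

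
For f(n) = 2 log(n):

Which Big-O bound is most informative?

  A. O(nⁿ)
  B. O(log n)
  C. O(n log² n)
B

f(n) = 2 log(n) is O(log n).
All listed options are valid Big-O bounds (upper bounds),
but O(log n) is the tightest (smallest valid bound).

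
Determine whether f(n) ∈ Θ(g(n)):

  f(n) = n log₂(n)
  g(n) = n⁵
False

f(n) = n log₂(n) is O(n log n), and g(n) = n⁵ is O(n⁵).
Since they have different growth rates, f(n) = Θ(g(n)) is false.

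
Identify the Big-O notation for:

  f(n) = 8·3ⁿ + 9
O(3ⁿ)

The dominant term in 8·3ⁿ + 9 is 8·3ⁿ, which is Θ(3ⁿ).
Lower-order terms (9) are asymptotically negligible.
Constants are absorbed, so the tightest bound is O(3ⁿ).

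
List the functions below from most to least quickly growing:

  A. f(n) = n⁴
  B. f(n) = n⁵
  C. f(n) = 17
B > A > C

Comparing growth rates:
B = n⁵ is O(n⁵)
A = n⁴ is O(n⁴)
C = 17 is O(1)

Therefore, the order from fastest to slowest is: B > A > C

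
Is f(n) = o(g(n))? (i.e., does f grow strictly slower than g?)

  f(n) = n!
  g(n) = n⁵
False

f(n) = n! is O(n!), and g(n) = n⁵ is O(n⁵).
Since O(n!) grows faster than or equal to O(n⁵), f(n) = o(g(n)) is false.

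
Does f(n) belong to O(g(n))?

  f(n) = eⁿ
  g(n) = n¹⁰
False

f(n) = eⁿ is O(eⁿ), and g(n) = n¹⁰ is O(n¹⁰).
Since O(eⁿ) grows faster than O(n¹⁰), f(n) = O(g(n)) is false.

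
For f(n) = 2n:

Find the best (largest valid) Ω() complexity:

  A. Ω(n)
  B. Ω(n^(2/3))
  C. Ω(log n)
A

f(n) = 2n is Ω(n).
All listed options are valid Big-Ω bounds (lower bounds),
but Ω(n) is the tightest (largest valid bound).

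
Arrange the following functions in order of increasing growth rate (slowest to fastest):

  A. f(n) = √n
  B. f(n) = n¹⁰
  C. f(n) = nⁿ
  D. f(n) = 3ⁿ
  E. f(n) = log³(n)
E < A < B < D < C

Comparing growth rates:
E = log³(n) is O(log³ n)
A = √n is O(√n)
B = n¹⁰ is O(n¹⁰)
D = 3ⁿ is O(3ⁿ)
C = nⁿ is O(nⁿ)

Therefore, the order from slowest to fastest is: E < A < B < D < C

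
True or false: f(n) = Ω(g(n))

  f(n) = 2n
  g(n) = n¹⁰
False

f(n) = 2n is O(n), and g(n) = n¹⁰ is O(n¹⁰).
Since O(n) grows slower than O(n¹⁰), f(n) = Ω(g(n)) is false.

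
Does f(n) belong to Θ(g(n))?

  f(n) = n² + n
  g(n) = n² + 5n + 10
True

f(n) = n² + n and g(n) = n² + 5n + 10 are both O(n²).
Since they have the same asymptotic growth rate, f(n) = Θ(g(n)) is true.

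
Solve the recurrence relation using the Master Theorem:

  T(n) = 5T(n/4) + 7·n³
Θ(n³)

Master Theorem: a = 5, b = 4, f(n) = 7·n³.
Compute the critical exponent d = log₄(5) = 1.161.
Compare f(n) = Θ(n³) against n^d:
  k = 3 > d = 1.161, so f(n) = Ω(n^(d+ε)) — Case 3.
  Regularity: a·(n/b)^3/n^3 = a/b^3 = 5/64 < 1 ✓.
  The top-level work dominates: T(n) = Θ(f(n)) = Θ(n³).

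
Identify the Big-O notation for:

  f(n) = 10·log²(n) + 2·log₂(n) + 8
O(log² n)

The dominant term in 10·log²(n) + 2·log₂(n) + 8 is 10·log²(n), which is Θ(log² n).
Lower-order terms (2·log₂(n), 8) are asymptotically negligible.
Constants are absorbed, so the tightest bound is O(log² n).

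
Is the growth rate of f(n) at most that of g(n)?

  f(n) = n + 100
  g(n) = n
True

f(n) = n + 100 and g(n) = n are both O(n).
Big-O permits equal growth rates (f ≤ c·g for some c), so f(n) = O(g(n)) is true.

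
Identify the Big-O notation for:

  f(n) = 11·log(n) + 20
O(log n)

The dominant term in 11·log(n) + 20 is 11·log(n), which is Θ(log n).
Lower-order terms (20) are asymptotically negligible.
Constants are absorbed, so the tightest bound is O(log n).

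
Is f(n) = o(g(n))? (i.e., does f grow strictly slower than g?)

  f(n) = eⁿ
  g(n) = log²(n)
False

f(n) = eⁿ is O(eⁿ), and g(n) = log²(n) is O(log² n).
Since O(eⁿ) grows faster than or equal to O(log² n), f(n) = o(g(n)) is false.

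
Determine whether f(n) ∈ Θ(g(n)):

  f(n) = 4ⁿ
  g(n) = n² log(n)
False

f(n) = 4ⁿ is O(4ⁿ), and g(n) = n² log(n) is O(n² log n).
Since they have different growth rates, f(n) = Θ(g(n)) is false.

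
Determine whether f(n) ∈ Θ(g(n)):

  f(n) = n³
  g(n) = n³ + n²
True

f(n) = n³ and g(n) = n³ + n² are both O(n³).
Since they have the same asymptotic growth rate, f(n) = Θ(g(n)) is true.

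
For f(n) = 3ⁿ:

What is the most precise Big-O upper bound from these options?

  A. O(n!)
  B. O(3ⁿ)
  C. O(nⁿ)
B

f(n) = 3ⁿ is O(3ⁿ).
All listed options are valid Big-O bounds (upper bounds),
but O(3ⁿ) is the tightest (smallest valid bound).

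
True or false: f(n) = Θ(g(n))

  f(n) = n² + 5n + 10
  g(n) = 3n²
True

f(n) = n² + 5n + 10 and g(n) = 3n² are both O(n²).
Since they have the same asymptotic growth rate, f(n) = Θ(g(n)) is true.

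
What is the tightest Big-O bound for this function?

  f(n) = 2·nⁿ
O(nⁿ)

The dominant term in 2·nⁿ is 2·nⁿ, which is Θ(nⁿ).
Constants are absorbed, so the tightest bound is O(nⁿ).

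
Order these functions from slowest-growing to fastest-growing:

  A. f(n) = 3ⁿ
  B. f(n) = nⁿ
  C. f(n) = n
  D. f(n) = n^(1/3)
D < C < A < B

Comparing growth rates:
D = n^(1/3) is O(n^(1/3))
C = n is O(n)
A = 3ⁿ is O(3ⁿ)
B = nⁿ is O(nⁿ)

Therefore, the order from slowest to fastest is: D < C < A < B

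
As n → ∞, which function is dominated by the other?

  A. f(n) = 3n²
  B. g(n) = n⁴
A

f(n) = 3n² is O(n²), while g(n) = n⁴ is O(n⁴).
Since O(n²) grows slower than O(n⁴), f(n) is dominated.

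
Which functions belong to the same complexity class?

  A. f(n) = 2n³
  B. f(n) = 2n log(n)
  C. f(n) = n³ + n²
A and C

Examining each function:
  A. 2n³ is O(n³)
  B. 2n log(n) is O(n log n)
  C. n³ + n² is O(n³)

Functions A and C both have the same complexity class.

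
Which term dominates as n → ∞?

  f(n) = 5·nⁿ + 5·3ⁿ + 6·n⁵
5·nⁿ

Looking at each term:
  - 5·nⁿ is O(nⁿ)
  - 5·3ⁿ is O(3ⁿ)
  - 6·n⁵ is O(n⁵)

The term 5·nⁿ (O(nⁿ)) grows fastest and dominates all others.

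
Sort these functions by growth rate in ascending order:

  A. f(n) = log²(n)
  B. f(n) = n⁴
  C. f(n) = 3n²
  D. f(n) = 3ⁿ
A < C < B < D

Comparing growth rates:
A = log²(n) is O(log² n)
C = 3n² is O(n²)
B = n⁴ is O(n⁴)
D = 3ⁿ is O(3ⁿ)

Therefore, the order from slowest to fastest is: A < C < B < D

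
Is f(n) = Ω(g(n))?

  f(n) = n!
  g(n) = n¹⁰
True

f(n) = n! is O(n!), and g(n) = n¹⁰ is O(n¹⁰).
Since O(n!) grows at least as fast as O(n¹⁰), f(n) = Ω(g(n)) is true.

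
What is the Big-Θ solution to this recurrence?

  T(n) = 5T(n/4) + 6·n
Θ(n^log₄(5))

Master Theorem: a = 5, b = 4, f(n) = 6·n.
Compute the critical exponent d = log₄(5) = 1.161.
Compare f(n) = Θ(n) against n^d:
  k = 1 < d = 1.161, so f(n) = O(n^(d-ε)) — Case 1.
  The recursion cost dominates: T(n) = Θ(n^d) = Θ(n^log₄(5)).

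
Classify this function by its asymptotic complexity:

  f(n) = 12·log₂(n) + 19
O(log n)

The dominant term in 12·log₂(n) + 19 is 12·log₂(n), which is Θ(log n).
Lower-order terms (19) are asymptotically negligible.
Constants are absorbed, so the tightest bound is O(log n).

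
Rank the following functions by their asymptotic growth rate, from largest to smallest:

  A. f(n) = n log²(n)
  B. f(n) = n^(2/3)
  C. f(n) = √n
A > B > C

Comparing growth rates:
A = n log²(n) is O(n log² n)
B = n^(2/3) is O(n^(2/3))
C = √n is O(√n)

Therefore, the order from fastest to slowest is: A > B > C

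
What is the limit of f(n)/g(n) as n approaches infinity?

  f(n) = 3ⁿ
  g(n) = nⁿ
0

Since 3ⁿ (O(3ⁿ)) grows slower than nⁿ (O(nⁿ)),
the ratio f(n)/g(n) → 0 as n → ∞.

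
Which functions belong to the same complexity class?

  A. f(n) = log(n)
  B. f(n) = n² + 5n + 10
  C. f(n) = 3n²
B and C

Examining each function:
  A. log(n) is O(log n)
  B. n² + 5n + 10 is O(n²)
  C. 3n² is O(n²)

Functions B and C both have the same complexity class.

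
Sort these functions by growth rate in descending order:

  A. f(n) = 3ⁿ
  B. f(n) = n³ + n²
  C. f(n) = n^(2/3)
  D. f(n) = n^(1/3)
A > B > C > D

Comparing growth rates:
A = 3ⁿ is O(3ⁿ)
B = n³ + n² is O(n³)
C = n^(2/3) is O(n^(2/3))
D = n^(1/3) is O(n^(1/3))

Therefore, the order from fastest to slowest is: A > B > C > D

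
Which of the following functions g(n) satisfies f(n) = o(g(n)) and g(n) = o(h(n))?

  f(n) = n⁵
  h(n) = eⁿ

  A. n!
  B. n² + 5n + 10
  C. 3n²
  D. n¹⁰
D

We need g(n) with n⁵ = o(g(n)) and g(n) = o(eⁿ), i.e. O(n⁵) ≺ g ≺ O(eⁿ).
Check each option:
  A. n! — O(n!) does not grow strictly slower than h(n)
  B. n² + 5n + 10 — O(n²) does not grow strictly faster than f(n)
  C. 3n² — O(n²) does not grow strictly faster than f(n)
  D. n¹⁰ — O(n¹⁰) is strictly between O(n⁵) and O(eⁿ) ✓

Only option D (n¹⁰) lies strictly between.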